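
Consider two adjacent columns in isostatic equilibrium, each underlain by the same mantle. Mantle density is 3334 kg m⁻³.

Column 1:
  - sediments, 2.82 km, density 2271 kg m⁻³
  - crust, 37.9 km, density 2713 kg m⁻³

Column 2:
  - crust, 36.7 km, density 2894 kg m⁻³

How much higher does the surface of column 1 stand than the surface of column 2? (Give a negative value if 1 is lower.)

3.12 km

For any compensation level in the mantle, the mantle terms cancel and isostasy reduces to e = (Σt_1 − Σt_2) − (Σ(ρt)_1 − Σ(ρt)_2) / ρ_m.
Σt_1 = 40.72 km; Σt_2 = 36.7 km; Σ(ρt)_1 = 109226.92; Σ(ρt)_2 = 106209.8 (in km·kg m⁻³).
e = (40.72 − 36.7) − (109226.92 − 106209.8) / 3334 = 3.12 km.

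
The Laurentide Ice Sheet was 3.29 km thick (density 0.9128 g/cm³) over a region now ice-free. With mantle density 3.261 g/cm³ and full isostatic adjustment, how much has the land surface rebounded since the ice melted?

0.921 km

Removing the load lets mantle flow back in; uplift u satisfies ρ_ice t = ρ_m u.
u = t ρ_ice/ρ_m = 3.29 km × 0.9128/3.261 = 0.921 km.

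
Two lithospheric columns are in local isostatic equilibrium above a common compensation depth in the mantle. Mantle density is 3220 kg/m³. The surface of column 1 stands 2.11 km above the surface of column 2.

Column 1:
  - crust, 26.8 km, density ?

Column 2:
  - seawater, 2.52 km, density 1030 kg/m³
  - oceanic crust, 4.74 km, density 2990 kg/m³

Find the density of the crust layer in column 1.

2720 kg/m³

Take the compensation level at the base of the deeper column (depth z_c below the surface of column 1) and equate Σ ρ_i t_i down to z_c; mantle fills any gap and the z_c terms cancel.
Column 1: 26.8×ρ + (z_c − 26.8)×3220
Column 2: 2.11×0 + 2.52×1030 + 4.74×2990 + (z_c − 2.11 − 7.26)×3220
The z_c×3220 term appears on both sides and cancels. Collect the known terms of each column as K = Σ(ρt)_known − 3220 × (depth of known layers): K_1 = 0 − 3220×26.8 = −86296; K_2 = 16768.2 − 3220×(2.11 + 7.26) = −13403.2.
Balance: K_1 + 26.8×ρ = K_2, so ρ = (K_2 − K_1)/26.8 = 72892.8/26.8 = 2720 kg/m³.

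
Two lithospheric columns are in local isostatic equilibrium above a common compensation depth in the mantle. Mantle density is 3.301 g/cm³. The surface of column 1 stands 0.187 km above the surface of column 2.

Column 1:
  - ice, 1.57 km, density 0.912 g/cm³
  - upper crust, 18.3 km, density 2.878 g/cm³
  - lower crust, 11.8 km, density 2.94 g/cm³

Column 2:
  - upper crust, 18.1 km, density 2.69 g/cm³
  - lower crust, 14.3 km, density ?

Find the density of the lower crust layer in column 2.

Take the compensation level at the base of the deeper column (depth z_c below the surface of column 1) and equate Σ ρ_i t_i down to z_c; mantle fills any gap and the z_c terms cancel.
Column 1: 1.57×0.912 + 18.3×2.878 + 11.8×2.94 + (z_c − 31.67)×3.301
Column 2: 0.187×0 + 18.1×2.69 + 14.3×ρ + (z_c − 0.187 − 32.4)×3.301
The z_c×3.301 term appears on both sides and cancels. Collect the known terms of each column as K = Σ(ρt)_known − 3.301 × (depth of known layers): K_1 = 88.79124 − 3.301×31.67 = −15.75143; K_2 = 48.689 − 3.301×(0.187 + 32.4) = −58.880687.
Balance: K_1 = K_2 + 14.3×ρ, so ρ = (K_1 − K_2)/14.3 = 43.1293/14.3 = 3.02 g/cm³.

3.02 g/cm³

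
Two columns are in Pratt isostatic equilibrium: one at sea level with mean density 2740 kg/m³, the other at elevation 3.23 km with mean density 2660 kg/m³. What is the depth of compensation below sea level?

107 km

ρ_ref D = ρ (D + h) → D (ρ_ref − ρ) = ρ h.
D = ρ h/(ρ_ref − ρ) = 2660 × 3.23 km/(2740 − 2660) = 107 km.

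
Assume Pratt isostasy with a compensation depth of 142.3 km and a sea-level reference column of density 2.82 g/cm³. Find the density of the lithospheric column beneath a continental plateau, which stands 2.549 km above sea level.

Pratt balance: ρ_ref D = ρ (D + h).
ρ = ρ_ref D/(D + h) = 2.82 × 142.3 km/(142.3 km + 2.549 km) = 2.77 g/cm³.

2.77 g/cm³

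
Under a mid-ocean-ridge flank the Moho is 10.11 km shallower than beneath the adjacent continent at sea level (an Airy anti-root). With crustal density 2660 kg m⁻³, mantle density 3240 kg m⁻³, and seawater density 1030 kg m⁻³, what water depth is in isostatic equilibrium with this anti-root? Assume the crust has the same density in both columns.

3.6 km

Replacing a thickness d of crust by seawater at the top must be balanced by replacing crust with mantle at the base: d (ρ_c − ρ_w) = a (ρ_m − ρ_c).
d = a (ρ_m − ρ_c)/(ρ_c − ρ_w) = 10.11 km × 580/1630 = 3.6 km.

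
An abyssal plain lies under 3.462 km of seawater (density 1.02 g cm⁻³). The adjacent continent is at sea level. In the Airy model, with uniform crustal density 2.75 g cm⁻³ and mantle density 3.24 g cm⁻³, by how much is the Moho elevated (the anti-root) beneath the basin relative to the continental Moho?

12.2 km

In Airy isostatic equilibrium: replacing crust with seawater at the top is compensated by replacing crust with mantle at the base: d (ρ_c − ρ_w) = a (ρ_m − ρ_c).
a = d (ρ_c − ρ_w)/(ρ_m − ρ_c) = 3.462 km × 1.73/0.49 = 12.2 km.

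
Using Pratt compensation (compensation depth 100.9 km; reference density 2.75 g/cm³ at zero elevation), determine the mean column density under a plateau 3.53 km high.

Pratt balance: ρ_ref D = ρ (D + h).
ρ = ρ_ref D/(D + h) = 2.75 × 100.9 km/(100.9 km + 3.53 km) = 2.66 g/cm³.

2.66 g/cm³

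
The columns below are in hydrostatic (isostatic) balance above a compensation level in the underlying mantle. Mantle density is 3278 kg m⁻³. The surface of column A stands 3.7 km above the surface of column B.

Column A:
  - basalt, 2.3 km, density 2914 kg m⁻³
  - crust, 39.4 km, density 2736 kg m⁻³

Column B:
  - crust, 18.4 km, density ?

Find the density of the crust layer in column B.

Take the compensation level at the base of the deeper column (depth z_c below the surface of column A) and equate Σ ρ_i t_i down to z_c; mantle fills any gap and the z_c terms cancel.
Column A: 2.3×2914 + 39.4×2736 + (z_c − 41.7)×3278
Column B: 3.7×0 + 18.4×ρ + (z_c − 3.7 − 18.4)×3278
The z_c×3278 term appears on both sides and cancels. Collect the known terms of each column as K = Σ(ρt)_known − 3278 × (depth of known layers): K_A = 114500.6 − 3278×41.7 = −22192; K_B = 0 − 3278×(3.7 + 18.4) = −72443.8.
Balance: K_A = K_B + 18.4×ρ, so ρ = (K_A − K_B)/18.4 = 50251.8/18.4 = 2730 kg m⁻³.

2730 kg m⁻³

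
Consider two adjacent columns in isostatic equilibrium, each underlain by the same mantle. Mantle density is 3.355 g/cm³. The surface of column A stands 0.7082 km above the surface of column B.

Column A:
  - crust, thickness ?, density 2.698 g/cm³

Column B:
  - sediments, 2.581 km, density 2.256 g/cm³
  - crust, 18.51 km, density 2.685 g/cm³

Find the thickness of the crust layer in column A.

26.8 km

Take the compensation level at the base of the deeper column (depth z_c below the surface of column A) and equate Σ ρ_i t_i down to z_c; mantle fills any gap and the z_c terms cancel.
Column A: x×2.698 + (z_c − 0 − x)×3.355
Column B: 0.7082×0 + 2.581×2.256 + 18.51×2.685 + (z_c − 0.7082 − 21.091)×3.355
The z_c×3.355 term appears on both sides and cancels. Collect the known terms of each column as K = Σ(ρt)_known − 3.355 × (depth of known layers): K_A = 0 − 3.355×0 = 0; K_B = 55.522086 − 3.355×(0.7082 + 21.091) = −17.61423.
Balance: K_A − x×(3.355 − 2.698) = K_B, so x = (K_A − K_B)/(3.355 − 2.698) = 17.6142/0.657 = 26.8 km.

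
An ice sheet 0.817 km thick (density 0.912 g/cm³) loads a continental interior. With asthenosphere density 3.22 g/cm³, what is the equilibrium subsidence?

0.231 km

By Archimedes' principle applied to the lithosphere: the ice load ρ_ice t is balanced by mantle displaced below, ρ_m s.
s = t ρ_ice / ρ_m = 0.817 km × 0.912/3.22 = 0.231 km.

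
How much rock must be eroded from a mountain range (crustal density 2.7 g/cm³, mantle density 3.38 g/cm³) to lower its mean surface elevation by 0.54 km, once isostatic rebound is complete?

Net drop Δ = e − u = e − e ρ_c/ρ_m = e (ρ_m − ρ_c)/ρ_m.
e = Δ ρ_m/(ρ_m − ρ_c) = 0.54 km × 3.38/0.68 = 2.68 km.

2.68 km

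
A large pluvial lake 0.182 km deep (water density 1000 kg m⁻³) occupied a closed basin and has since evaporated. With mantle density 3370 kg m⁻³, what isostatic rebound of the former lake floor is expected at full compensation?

0.054 km

u = d ρ_w/ρ_m = 0.182 km × 1000/3370 = 0.054 km.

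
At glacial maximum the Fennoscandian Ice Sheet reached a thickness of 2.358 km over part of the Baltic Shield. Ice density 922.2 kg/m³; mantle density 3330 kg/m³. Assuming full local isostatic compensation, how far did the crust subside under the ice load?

0.653 km

Equating mass per unit area of the two columns: the ice load ρ_ice t is balanced by mantle displaced below, ρ_m s.
s = t ρ_ice / ρ_m = 2.358 km × 922.2/3330 = 0.653 km.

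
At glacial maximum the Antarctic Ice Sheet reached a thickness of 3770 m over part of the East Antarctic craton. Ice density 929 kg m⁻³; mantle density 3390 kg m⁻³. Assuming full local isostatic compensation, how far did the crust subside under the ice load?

Balancing pressure at the compensation depth: the ice load ρ_ice t is balanced by mantle displaced below, ρ_m s.
s = t ρ_ice / ρ_m = 3770 m × 929/3390 = 1030 m.

1030 m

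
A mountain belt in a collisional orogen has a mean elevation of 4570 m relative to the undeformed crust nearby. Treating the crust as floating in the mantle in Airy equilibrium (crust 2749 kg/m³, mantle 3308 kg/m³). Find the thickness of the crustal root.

Isostatic balance requires: the weight of the topography is balanced by the buoyancy of the root, ρ_c h = (ρ_m − ρ_c) r.
r = h · ρ_c / (ρ_m − ρ_c) = 4570 m × 2749 / (3308 − 2749) = 22500 m.

22500 m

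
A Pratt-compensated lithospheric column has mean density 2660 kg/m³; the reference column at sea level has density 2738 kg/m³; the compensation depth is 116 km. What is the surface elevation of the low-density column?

3.4 km

ρ_ref D = ρ (D + h) → h = D (ρ_ref − ρ)/ρ.
h = 116 km × (2738 − 2660)/2660 = 3.4 km.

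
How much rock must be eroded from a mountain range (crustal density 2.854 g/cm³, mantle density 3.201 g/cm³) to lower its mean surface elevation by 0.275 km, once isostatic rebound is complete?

Net drop Δ = e − u = e − e ρ_c/ρ_m = e (ρ_m − ρ_c)/ρ_m.
e = Δ ρ_m/(ρ_m − ρ_c) = 0.275 km × 3.201/0.347 = 2.54 km.

2.54 km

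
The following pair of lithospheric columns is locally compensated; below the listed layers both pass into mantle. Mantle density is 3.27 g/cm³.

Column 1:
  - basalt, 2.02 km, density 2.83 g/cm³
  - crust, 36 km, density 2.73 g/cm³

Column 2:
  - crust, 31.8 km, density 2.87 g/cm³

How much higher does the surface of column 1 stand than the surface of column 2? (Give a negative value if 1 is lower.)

For any compensation level in the mantle, the mantle terms cancel and isostasy reduces to e = (Σt_1 − Σt_2) − (Σ(ρt)_1 − Σ(ρt)_2) / ρ_m.
Σt_1 = 38.02 km; Σt_2 = 31.8 km; Σ(ρt)_1 = 103.9966; Σ(ρt)_2 = 91.266 (in km·g/cm³).
e = (38.02 − 31.8) − (103.9966 − 91.266) / 3.27 = 2.33 km.

2.33 km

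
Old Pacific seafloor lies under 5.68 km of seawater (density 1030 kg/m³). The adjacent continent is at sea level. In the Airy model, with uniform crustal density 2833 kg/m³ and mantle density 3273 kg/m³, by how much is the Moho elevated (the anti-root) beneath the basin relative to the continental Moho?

23.3 km

Balancing pressure at the compensation depth: replacing crust with seawater at the top is compensated by replacing crust with mantle at the base: d (ρ_c − ρ_w) = a (ρ_m − ρ_c).
a = d (ρ_c − ρ_w)/(ρ_m − ρ_c) = 5.68 km × 1803/440 = 23.3 km.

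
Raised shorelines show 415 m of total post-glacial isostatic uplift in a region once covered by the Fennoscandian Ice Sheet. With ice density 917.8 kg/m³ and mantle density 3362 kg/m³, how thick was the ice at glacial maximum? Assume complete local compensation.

u = t ρ_ice/ρ_m → t = u ρ_m/ρ_ice = 415 m × 3362/917.8 = 1520 m.

1520 m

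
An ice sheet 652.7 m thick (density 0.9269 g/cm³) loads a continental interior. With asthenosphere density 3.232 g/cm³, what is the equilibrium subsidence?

Balancing pressure at the compensation depth: the ice load ρ_ice t is balanced by mantle displaced below, ρ_m s.
s = t ρ_ice / ρ_m = 652.7 m × 0.9269/3.232 = 187 m.

187 m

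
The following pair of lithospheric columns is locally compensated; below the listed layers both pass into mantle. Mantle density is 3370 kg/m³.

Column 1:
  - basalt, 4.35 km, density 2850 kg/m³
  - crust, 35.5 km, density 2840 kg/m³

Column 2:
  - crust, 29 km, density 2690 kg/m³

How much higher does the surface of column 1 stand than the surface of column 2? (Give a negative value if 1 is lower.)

For any compensation level in the mantle, the mantle terms cancel and isostasy reduces to e = (Σt_1 − Σt_2) − (Σ(ρt)_1 − Σ(ρt)_2) / ρ_m.
Σt_1 = 39.85 km; Σt_2 = 29 km; Σ(ρt)_1 = 113217.5; Σ(ρt)_2 = 78010 (in km·kg/m³).
e = (39.85 − 29) − (113217.5 − 78010) / 3370 = 0.403 km.

0.403 km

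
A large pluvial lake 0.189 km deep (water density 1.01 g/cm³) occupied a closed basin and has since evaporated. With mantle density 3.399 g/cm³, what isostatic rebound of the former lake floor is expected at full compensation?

u = d ρ_w/ρ_m = 0.189 km × 1.01/3.399 = 0.0562 km.

0.0562 km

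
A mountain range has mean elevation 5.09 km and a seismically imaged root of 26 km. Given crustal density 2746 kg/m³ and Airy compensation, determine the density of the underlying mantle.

3280 kg/m³

Airy balance: ρ_c h = (ρ_m − ρ_c) r → ρ_m = ρ_c (1 + h/r).
ρ_m = 2746 × (1 + 5.09 km/26 km) = 3280 kg/m³.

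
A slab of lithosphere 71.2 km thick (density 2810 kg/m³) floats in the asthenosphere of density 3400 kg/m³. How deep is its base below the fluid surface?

58.8 km

Draft d = t ρ_obj/ρ_fluid = 71.2 km × 2810/3400 = 58.8 km.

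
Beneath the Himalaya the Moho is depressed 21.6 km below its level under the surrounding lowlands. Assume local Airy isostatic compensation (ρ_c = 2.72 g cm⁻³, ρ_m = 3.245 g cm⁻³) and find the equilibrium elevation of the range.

4.17 km

Equating mass per unit area of the two columns: ρ_c h = (ρ_m − ρ_c) r.
h = r (ρ_m − ρ_c) / ρ_c = 21.6 km × (3.245 − 2.72) / 2.72 = 4.17 km.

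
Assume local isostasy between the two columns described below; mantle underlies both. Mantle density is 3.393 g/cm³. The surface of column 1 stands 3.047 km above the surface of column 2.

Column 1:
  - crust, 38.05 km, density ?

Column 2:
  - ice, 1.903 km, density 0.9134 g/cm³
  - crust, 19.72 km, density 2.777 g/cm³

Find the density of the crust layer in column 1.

Take the compensation level at the base of the deeper column (depth z_c below the surface of column 1) and equate Σ ρ_i t_i down to z_c; mantle fills any gap and the z_c terms cancel.
Column 1: 38.05×ρ + (z_c − 38.05)×3.393
Column 2: 3.047×0 + 1.903×0.9134 + 19.72×2.777 + (z_c − 3.047 − 21.623)×3.393
The z_c×3.393 term appears on both sides and cancels. Collect the known terms of each column as K = Σ(ρt)_known − 3.393 × (depth of known layers): K_1 = 0 − 3.393×38.05 = −129.10365; K_2 = 56.5006402 − 3.393×(3.047 + 21.623) = −27.2046698.
Balance: K_1 + 38.05×ρ = K_2, so ρ = (K_2 − K_1)/38.05 = 101.899/38.05 = 2.68 g/cm³.

2.68 g/cm³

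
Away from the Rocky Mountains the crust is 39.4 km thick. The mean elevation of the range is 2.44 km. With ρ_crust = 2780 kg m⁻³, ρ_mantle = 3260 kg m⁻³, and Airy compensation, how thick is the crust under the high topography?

Root depth r = h ρ_c / (ρ_m − ρ_c) = 2.44 km × 2780 / 480 = 14.13 km.
Total thickness = T + h + r = 39.4 km + 2.44 km + 14.13 km = 56 km.

56 km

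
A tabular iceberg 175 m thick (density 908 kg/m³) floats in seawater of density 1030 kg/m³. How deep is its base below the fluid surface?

154 m

Draft d = t ρ_obj/ρ_fluid = 175 m × 908/1030 = 154 m.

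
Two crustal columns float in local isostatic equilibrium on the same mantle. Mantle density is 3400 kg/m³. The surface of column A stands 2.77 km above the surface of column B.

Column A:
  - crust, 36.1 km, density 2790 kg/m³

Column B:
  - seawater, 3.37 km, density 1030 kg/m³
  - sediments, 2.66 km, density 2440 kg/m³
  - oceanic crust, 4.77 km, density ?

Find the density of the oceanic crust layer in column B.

Take the compensation level at the base of the deeper column (depth z_c below the surface of column A) and equate Σ ρ_i t_i down to z_c; mantle fills any gap and the z_c terms cancel.
Column A: 36.1×2790 + (z_c − 36.1)×3400
Column B: 2.77×0 + 3.37×1030 + 2.66×2440 + 4.77×ρ + (z_c − 2.77 − 10.8)×3400
The z_c×3400 term appears on both sides and cancels. Collect the known terms of each column as K = Σ(ρt)_known − 3400 × (depth of known layers): K_A = 100719 − 3400×36.1 = −22021; K_B = 9961.5 − 3400×(2.77 + 10.8) = −36176.5.
Balance: K_A = K_B + 4.77×ρ, so ρ = (K_A − K_B)/4.77 = 14155.5/4.77 = 2970 kg/m³.

2970 kg/m³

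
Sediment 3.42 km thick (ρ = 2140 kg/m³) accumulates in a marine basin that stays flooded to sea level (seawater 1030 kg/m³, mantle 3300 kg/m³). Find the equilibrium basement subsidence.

Submarine loading: the sediment displaces seawater, and the subsidence is in turn flooded, so s (ρ_m − ρ_w) = t (ρ_sed − ρ_w).
s = 3.42 km × (2140 − 1030) / (3300 − 1030) = 1.67 km.

1.67 km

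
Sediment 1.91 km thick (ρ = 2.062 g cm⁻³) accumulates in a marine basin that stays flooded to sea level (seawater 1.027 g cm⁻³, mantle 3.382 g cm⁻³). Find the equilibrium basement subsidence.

Submarine loading: the sediment displaces seawater, and the subsidence is in turn flooded, so s (ρ_m − ρ_w) = t (ρ_sed − ρ_w).
s = 1.91 km × (2.062 − 1.027) / (3.382 − 1.027) = 0.839 km.

0.839 km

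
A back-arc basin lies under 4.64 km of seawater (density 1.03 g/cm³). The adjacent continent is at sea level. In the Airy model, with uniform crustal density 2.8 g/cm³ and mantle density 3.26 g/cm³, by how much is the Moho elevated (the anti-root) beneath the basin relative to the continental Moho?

17.9 km

By Archimedes' principle applied to the lithosphere: replacing crust with seawater at the top is compensated by replacing crust with mantle at the base: d (ρ_c − ρ_w) = a (ρ_m − ρ_c).
a = d (ρ_c − ρ_w)/(ρ_m − ρ_c) = 4.64 km × 1.77/0.46 = 17.9 km.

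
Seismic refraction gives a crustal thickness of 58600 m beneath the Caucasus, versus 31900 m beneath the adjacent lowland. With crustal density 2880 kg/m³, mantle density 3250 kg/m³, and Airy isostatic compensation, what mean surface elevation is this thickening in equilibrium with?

Excess crust Δ = 58600 m − 31900 m = 26700 m, split between elevation h and root r with h + r = Δ.
Airy balance ρ_c h = (ρ_m − ρ_c) r gives r = h ρ_c/(ρ_m − ρ_c), so h (1 + ρ_c/(ρ_m − ρ_c)) = Δ, i.e. h = Δ (ρ_m − ρ_c)/ρ_m.
h = 26700 m × 370/3250 = 3040 m.

3040 m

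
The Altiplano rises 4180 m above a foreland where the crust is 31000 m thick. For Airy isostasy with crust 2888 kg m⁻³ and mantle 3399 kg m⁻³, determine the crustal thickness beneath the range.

58800 m

Root depth r = h ρ_c / (ρ_m − ρ_c) = 4180 m × 2888 / 511 = 23620 m.
Total thickness = T + h + r = 31000 m + 4180 m + 23620 m = 58800 m.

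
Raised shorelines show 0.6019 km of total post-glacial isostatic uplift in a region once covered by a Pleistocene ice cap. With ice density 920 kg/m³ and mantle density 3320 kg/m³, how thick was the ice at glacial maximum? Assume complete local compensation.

u = t ρ_ice/ρ_m → t = u ρ_m/ρ_ice = 0.6019 km × 3320/920 = 2.17 km.

2.17 km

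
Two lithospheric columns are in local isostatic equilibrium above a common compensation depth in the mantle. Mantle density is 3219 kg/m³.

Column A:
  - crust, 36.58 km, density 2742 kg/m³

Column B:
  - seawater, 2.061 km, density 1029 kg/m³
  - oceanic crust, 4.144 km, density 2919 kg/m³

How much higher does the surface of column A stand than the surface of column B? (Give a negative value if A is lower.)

For any compensation level in the mantle, the mantle terms cancel and isostasy reduces to e = (Σt_A − Σt_B) − (Σ(ρt)_A − Σ(ρt)_B) / ρ_m.
Σt_A = 36.58 km; Σt_B = 6.205 km; Σ(ρt)_A = 100302.36; Σ(ρt)_B = 14217.105 (in km·kg/m³).
e = (36.58 − 6.205) − (100302.36 − 14217.105) / 3219 = 3.63 km.

3.63 km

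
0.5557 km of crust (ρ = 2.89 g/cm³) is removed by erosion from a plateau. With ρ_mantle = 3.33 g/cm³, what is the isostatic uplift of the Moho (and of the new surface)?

0.482 km

Unloading: uplift u = e ρ_c/ρ_m = 0.5557 km × 2.89/3.33 = 0.482 km.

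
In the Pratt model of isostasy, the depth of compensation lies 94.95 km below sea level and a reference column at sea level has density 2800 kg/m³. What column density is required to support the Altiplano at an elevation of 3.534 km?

2700 kg/m³

Pratt balance: ρ_ref D = ρ (D + h).
ρ = ρ_ref D/(D + h) = 2800 × 94.95 km/(94.95 km + 3.534 km) = 2700 kg/m³.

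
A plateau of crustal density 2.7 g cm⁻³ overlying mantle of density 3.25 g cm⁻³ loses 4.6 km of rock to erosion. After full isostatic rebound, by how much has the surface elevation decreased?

0.778 km

Rebound u = e ρ_c/ρ_m = 4.6 km × 2.7/3.25 = 3.822 km.
Net surface drop = e − u = 4.6 km − 3.822 km = e (ρ_m − ρ_c)/ρ_m = 0.778 km.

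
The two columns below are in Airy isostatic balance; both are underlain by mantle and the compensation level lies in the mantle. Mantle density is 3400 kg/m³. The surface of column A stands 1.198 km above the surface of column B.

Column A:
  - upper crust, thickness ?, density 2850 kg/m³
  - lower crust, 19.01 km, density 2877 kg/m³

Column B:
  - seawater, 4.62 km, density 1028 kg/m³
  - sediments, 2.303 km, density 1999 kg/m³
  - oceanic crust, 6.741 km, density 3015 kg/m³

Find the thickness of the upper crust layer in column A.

Take the compensation level at the base of the deeper column (depth z_c below the surface of column A) and equate Σ ρ_i t_i down to z_c; mantle fills any gap and the z_c terms cancel.
Column A: x×2850 + 19.01×2877 + (z_c − 19.01 − x)×3400
Column B: 1.198×0 + 4.62×1028 + 2.303×1999 + 6.741×3015 + (z_c − 1.198 − 13.664)×3400
The z_c×3400 term appears on both sides and cancels. Collect the known terms of each column as K = Σ(ρt)_known − 3400 × (depth of known layers): K_A = 54691.77 − 3400×19.01 = −9942.23; K_B = 29677.172 − 3400×(1.198 + 13.664) = −20853.628.
Balance: K_A − x×(3400 − 2850) = K_B, so x = (K_A − K_B)/(3400 − 2850) = 10911.4/550 = 19.8 km.

19.8 km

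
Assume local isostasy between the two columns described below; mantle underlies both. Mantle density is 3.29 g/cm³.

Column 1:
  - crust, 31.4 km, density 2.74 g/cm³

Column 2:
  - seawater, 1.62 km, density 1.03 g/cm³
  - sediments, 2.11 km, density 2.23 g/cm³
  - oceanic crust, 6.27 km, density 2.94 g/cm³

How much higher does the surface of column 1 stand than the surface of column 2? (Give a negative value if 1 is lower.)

For any compensation level in the mantle, the mantle terms cancel and isostasy reduces to e = (Σt_1 − Σt_2) − (Σ(ρt)_1 − Σ(ρt)_2) / ρ_m.
Σt_1 = 31.4 km; Σt_2 = 10 km; Σ(ρt)_1 = 86.036; Σ(ρt)_2 = 24.8077 (in km·g/cm³).
e = (31.4 − 10) − (86.036 − 24.8077) / 3.29 = 2.79 km.

2.79 km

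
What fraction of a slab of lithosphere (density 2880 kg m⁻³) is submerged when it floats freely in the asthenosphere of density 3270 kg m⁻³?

Submerged fraction = ρ_obj/ρ_fluid = 2880/3270 = 0.881.

0.881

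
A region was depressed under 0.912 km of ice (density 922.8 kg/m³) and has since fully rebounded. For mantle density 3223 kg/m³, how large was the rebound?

Removing the load lets mantle flow back in; uplift u satisfies ρ_ice t = ρ_m u.
u = t ρ_ice/ρ_m = 0.912 km × 922.8/3223 = 0.261 km.

0.261 km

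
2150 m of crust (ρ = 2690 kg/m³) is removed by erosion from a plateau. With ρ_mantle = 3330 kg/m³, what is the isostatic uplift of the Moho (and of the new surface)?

Unloading: uplift u = e ρ_c/ρ_m = 2150 m × 2690/3330 = 1740 m.

1740 m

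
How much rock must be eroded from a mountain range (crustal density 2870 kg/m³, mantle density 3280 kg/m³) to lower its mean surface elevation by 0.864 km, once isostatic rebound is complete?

Net drop Δ = e − u = e − e ρ_c/ρ_m = e (ρ_m − ρ_c)/ρ_m.
e = Δ ρ_m/(ρ_m − ρ_c) = 0.864 km × 3280/410 = 6.91 km.

6.91 km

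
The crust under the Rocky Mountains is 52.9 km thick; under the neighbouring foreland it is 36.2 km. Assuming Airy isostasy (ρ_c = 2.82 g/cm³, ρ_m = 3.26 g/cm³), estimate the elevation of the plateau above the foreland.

2.25 km

Excess crust Δ = 52.9 km − 36.2 km = 16.7 km, split between elevation h and root r with h + r = Δ.
Airy balance ρ_c h = (ρ_m − ρ_c) r gives r = h ρ_c/(ρ_m − ρ_c), so h (1 + ρ_c/(ρ_m − ρ_c)) = Δ, i.e. h = Δ (ρ_m − ρ_c)/ρ_m.
h = 16.7 km × 0.44/3.26 = 2.25 km.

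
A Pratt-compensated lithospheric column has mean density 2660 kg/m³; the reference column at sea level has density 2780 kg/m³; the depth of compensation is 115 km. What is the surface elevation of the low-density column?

ρ_ref D = ρ (D + h) → h = D (ρ_ref − ρ)/ρ.
h = 115 km × (2780 − 2660)/2660 = 5.19 km.

5.19 km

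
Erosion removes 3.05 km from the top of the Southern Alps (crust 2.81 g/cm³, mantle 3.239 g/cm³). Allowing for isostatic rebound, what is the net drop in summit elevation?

0.404 km

Rebound u = e ρ_c/ρ_m = 3.05 km × 2.81/3.239 = 2.646 km.
Net surface drop = e − u = 3.05 km − 2.646 km = e (ρ_m − ρ_c)/ρ_m = 0.404 km.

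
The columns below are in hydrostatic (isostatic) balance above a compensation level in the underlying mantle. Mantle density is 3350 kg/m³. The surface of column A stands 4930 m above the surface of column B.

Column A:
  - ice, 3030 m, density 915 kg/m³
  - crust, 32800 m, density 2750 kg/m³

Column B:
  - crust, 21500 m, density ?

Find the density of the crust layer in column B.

2860 kg/m³

Take the compensation level at the base of the deeper column (depth z_c below the surface of column A) and equate Σ ρ_i t_i down to z_c; mantle fills any gap and the z_c terms cancel.
Column A: 3030×915 + 32800×2750 + (z_c − 35830)×3350
Column B: 4930×0 + 21500×ρ + (z_c − 4930 − 21500)×3350
The z_c×3350 term appears on both sides and cancels. Collect the known terms of each column as K = Σ(ρt)_known − 3350 × (depth of known layers): K_A = 92972450 − 3350×35830 = −27058050; K_B = 0 − 3350×(4930 + 21500) = −88540500.
Balance: K_A = K_B + 21500×ρ, so ρ = (K_A − K_B)/21500 = 61482400/21500 = 2860 kg/m³.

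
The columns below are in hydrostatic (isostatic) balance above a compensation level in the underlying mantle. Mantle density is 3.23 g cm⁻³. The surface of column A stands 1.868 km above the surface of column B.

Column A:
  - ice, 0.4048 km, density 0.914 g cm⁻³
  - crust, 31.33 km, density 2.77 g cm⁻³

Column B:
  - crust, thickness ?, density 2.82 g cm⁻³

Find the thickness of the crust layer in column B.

Take the compensation level at the base of the deeper column (depth z_c below the surface of column A) and equate Σ ρ_i t_i down to z_c; mantle fills any gap and the z_c terms cancel.
Column A: 0.4048×0.914 + 31.33×2.77 + (z_c − 31.7348)×3.23
Column B: 1.868×0 + x×2.82 + (z_c − 1.868 − 0 − x)×3.23
The z_c×3.23 term appears on both sides and cancels. Collect the known terms of each column as K = Σ(ρt)_known − 3.23 × (depth of known layers): K_A = 87.1540872 − 3.23×31.7348 = −15.3493168; K_B = 0 − 3.23×(1.868 + 0) = −6.03364.
Balance: K_A = K_B − x×(3.23 − 2.82), so x = (K_B − K_A)/(3.23 − 2.82) = 9.31568/0.41 = 22.7 km.

22.7 km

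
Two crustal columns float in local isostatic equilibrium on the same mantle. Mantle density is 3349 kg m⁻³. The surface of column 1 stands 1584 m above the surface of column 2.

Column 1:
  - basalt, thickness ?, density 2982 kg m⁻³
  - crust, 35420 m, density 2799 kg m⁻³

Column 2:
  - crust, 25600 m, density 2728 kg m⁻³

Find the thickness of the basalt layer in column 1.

Take the compensation level at the base of the deeper column (depth z_c below the surface of column 1) and equate Σ ρ_i t_i down to z_c; mantle fills any gap and the z_c terms cancel.
Column 1: x×2982 + 35420×2799 + (z_c − 35420 − x)×3349
Column 2: 1584×0 + 25600×2728 + (z_c − 1584 − 25600)×3349
The z_c×3349 term appears on both sides and cancels. Collect the known terms of each column as K = Σ(ρt)_known − 3349 × (depth of known layers): K_1 = 99140580 − 3349×35420 = −19481000; K_2 = 69836800 − 3349×(1584 + 25600) = −21202416.
Balance: K_1 − x×(3349 − 2982) = K_2, so x = (K_1 − K_2)/(3349 − 2982) = 1721420/367 = 4690 m.

4690 m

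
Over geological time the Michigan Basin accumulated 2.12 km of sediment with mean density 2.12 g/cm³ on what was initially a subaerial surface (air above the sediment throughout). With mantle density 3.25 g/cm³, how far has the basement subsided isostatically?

Subaerial load: s = t ρ_sed / ρ_m = 2.12 km × 2.12/3.25 = 1.38 km.

1.38 km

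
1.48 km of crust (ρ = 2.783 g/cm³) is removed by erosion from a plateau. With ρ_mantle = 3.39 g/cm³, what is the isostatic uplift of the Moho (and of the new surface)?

Unloading: uplift u = e ρ_c/ρ_m = 1.48 km × 2.783/3.39 = 1.21 km.

1.21 km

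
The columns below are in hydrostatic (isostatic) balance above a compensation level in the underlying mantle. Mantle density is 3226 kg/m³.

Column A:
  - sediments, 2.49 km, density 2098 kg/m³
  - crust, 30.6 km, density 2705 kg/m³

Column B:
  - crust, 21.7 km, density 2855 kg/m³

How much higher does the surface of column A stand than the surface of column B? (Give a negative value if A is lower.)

For any compensation level in the mantle, the mantle terms cancel and isostasy reduces to e = (Σt_A − Σt_B) − (Σ(ρt)_A − Σ(ρt)_B) / ρ_m.
Σt_A = 33.09 km; Σt_B = 21.7 km; Σ(ρt)_A = 87997.02; Σ(ρt)_B = 61953.5 (in km·kg/m³).
e = (33.09 − 21.7) − (87997.02 − 61953.5) / 3226 = 3.32 km.

3.32 km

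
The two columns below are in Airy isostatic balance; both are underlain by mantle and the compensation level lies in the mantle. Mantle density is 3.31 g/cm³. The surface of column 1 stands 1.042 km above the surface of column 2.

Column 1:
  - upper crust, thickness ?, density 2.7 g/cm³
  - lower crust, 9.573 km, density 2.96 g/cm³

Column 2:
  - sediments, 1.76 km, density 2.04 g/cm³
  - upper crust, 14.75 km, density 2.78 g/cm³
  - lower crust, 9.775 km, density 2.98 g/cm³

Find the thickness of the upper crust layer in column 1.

21.9 km

Take the compensation level at the base of the deeper column (depth z_c below the surface of column 1) and equate Σ ρ_i t_i down to z_c; mantle fills any gap and the z_c terms cancel.
Column 1: x×2.7 + 9.573×2.96 + (z_c − 9.573 − x)×3.31
Column 2: 1.042×0 + 1.76×2.04 + 14.75×2.78 + 9.775×2.98 + (z_c − 1.042 − 26.285)×3.31
The z_c×3.31 term appears on both sides and cancels. Collect the known terms of each column as K = Σ(ρt)_known − 3.31 × (depth of known layers): K_1 = 28.33608 − 3.31×9.573 = −3.35055; K_2 = 73.7249 − 3.31×(1.042 + 26.285) = −16.72747.
Balance: K_1 − x×(3.31 − 2.7) = K_2, so x = (K_1 − K_2)/(3.31 − 2.7) = 13.3769/0.61 = 21.9 km.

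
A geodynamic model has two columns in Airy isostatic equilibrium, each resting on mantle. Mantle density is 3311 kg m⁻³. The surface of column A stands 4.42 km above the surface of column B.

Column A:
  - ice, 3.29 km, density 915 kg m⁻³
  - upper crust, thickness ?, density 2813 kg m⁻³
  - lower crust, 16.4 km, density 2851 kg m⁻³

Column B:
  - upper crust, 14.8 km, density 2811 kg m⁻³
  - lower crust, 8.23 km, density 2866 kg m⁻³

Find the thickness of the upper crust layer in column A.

20.6 km

Take the compensation level at the base of the deeper column (depth z_c below the surface of column A) and equate Σ ρ_i t_i down to z_c; mantle fills any gap and the z_c terms cancel.
Column A: 3.29×915 + x×2813 + 16.4×2851 + (z_c − 19.69 − x)×3311
Column B: 4.42×0 + 14.8×2811 + 8.23×2866 + (z_c − 4.42 − 23.03)×3311
The z_c×3311 term appears on both sides and cancels. Collect the known terms of each column as K = Σ(ρt)_known − 3311 × (depth of known layers): K_A = 49766.75 − 3311×19.69 = −15426.84; K_B = 65189.98 − 3311×(4.42 + 23.03) = −25696.97.
Balance: K_A − x×(3311 − 2813) = K_B, so x = (K_A − K_B)/(3311 − 2813) = 10270.1/498 = 20.6 km.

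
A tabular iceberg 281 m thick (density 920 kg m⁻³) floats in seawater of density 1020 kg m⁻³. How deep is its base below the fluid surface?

253 m

Draft d = t ρ_obj/ρ_fluid = 281 m × 920/1020 = 253 m.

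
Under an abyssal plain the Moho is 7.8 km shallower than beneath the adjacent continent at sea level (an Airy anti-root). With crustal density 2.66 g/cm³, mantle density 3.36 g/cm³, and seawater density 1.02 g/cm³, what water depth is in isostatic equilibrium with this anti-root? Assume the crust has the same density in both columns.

3.33 km

Replacing a thickness d of crust by seawater at the top must be balanced by replacing crust with mantle at the base: d (ρ_c − ρ_w) = a (ρ_m − ρ_c).
d = a (ρ_m − ρ_c)/(ρ_c − ρ_w) = 7.8 km × 0.7/1.64 = 3.33 km.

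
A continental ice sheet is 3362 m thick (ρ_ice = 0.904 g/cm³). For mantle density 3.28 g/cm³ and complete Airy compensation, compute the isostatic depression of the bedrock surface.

Equating mass per unit area of the two columns: the ice load ρ_ice t is balanced by mantle displaced below, ρ_m s.
s = t ρ_ice / ρ_m = 3362 m × 0.904/3.28 = 927 m.

927 m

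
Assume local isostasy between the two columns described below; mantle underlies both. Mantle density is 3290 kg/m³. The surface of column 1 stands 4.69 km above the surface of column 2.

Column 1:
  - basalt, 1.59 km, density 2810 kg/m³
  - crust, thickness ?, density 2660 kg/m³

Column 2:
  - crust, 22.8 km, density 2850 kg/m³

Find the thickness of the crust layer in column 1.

Take the compensation level at the base of the deeper column (depth z_c below the surface of column 1) and equate Σ ρ_i t_i down to z_c; mantle fills any gap and the z_c terms cancel.
Column 1: 1.59×2810 + x×2660 + (z_c − 1.59 − x)×3290
Column 2: 4.69×0 + 22.8×2850 + (z_c − 4.69 − 22.8)×3290
The z_c×3290 term appears on both sides and cancels. Collect the known terms of each column as K = Σ(ρt)_known − 3290 × (depth of known layers): K_1 = 4467.9 − 3290×1.59 = −763.2; K_2 = 64980 − 3290×(4.69 + 22.8) = −25462.1.
Balance: K_1 − x×(3290 − 2660) = K_2, so x = (K_1 − K_2)/(3290 − 2660) = 24698.9/630 = 39.2 km.

39.2 km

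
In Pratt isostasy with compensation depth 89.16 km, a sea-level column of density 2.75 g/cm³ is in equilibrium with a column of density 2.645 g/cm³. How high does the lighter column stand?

3.54 km

ρ_ref D = ρ (D + h) → h = D (ρ_ref − ρ)/ρ.
h = 89.16 km × (2.75 − 2.645)/2.645 = 3.54 km.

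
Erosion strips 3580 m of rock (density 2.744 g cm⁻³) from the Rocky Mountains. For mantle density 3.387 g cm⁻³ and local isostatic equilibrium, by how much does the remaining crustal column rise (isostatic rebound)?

Unloading: uplift u = e ρ_c/ρ_m = 3580 m × 2.744/3.387 = 2900 m.

2900 m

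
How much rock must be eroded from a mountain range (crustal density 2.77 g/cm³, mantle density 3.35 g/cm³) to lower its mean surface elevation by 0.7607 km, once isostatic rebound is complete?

4.39 km

Net drop Δ = e − u = e − e ρ_c/ρ_m = e (ρ_m − ρ_c)/ρ_m.
e = Δ ρ_m/(ρ_m − ρ_c) = 0.7607 km × 3.35/0.58 = 4.39 km.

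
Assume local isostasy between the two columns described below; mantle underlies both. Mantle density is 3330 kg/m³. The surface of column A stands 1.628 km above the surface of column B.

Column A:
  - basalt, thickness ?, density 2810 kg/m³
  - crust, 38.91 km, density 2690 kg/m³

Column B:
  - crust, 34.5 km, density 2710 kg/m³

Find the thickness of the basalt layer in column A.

3.67 km

Take the compensation level at the base of the deeper column (depth z_c below the surface of column A) and equate Σ ρ_i t_i down to z_c; mantle fills any gap and the z_c terms cancel.
Column A: x×2810 + 38.91×2690 + (z_c − 38.91 − x)×3330
Column B: 1.628×0 + 34.5×2710 + (z_c − 1.628 − 34.5)×3330
The z_c×3330 term appears on both sides and cancels. Collect the known terms of each column as K = Σ(ρt)_known − 3330 × (depth of known layers): K_A = 104667.9 − 3330×38.91 = −24902.4; K_B = 93495 − 3330×(1.628 + 34.5) = −26811.24.
Balance: K_A − x×(3330 − 2810) = K_B, so x = (K_A − K_B)/(3330 − 2810) = 1908.84/520 = 3.67 km.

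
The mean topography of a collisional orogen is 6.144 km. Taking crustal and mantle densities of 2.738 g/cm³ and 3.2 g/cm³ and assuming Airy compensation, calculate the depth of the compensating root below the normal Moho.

36.4 km

Isostatic balance requires: the weight of the topography is balanced by the buoyancy of the root, ρ_c h = (ρ_m − ρ_c) r.
r = h · ρ_c / (ρ_m − ρ_c) = 6.144 km × 2.738 / (3.2 − 2.738) = 36.4 km.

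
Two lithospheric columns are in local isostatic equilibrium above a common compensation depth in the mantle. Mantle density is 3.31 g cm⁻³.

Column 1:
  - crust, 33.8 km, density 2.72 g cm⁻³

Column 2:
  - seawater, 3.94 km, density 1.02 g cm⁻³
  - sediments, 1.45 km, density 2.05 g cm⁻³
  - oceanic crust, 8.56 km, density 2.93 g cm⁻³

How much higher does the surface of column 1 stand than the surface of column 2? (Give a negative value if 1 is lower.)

1.76 km

For any compensation level in the mantle, the mantle terms cancel and isostasy reduces to e = (Σt_1 − Σt_2) − (Σ(ρt)_1 − Σ(ρt)_2) / ρ_m.
Σt_1 = 33.8 km; Σt_2 = 13.95 km; Σ(ρt)_1 = 91.936; Σ(ρt)_2 = 32.0721 (in km·g cm⁻³).
e = (33.8 − 13.95) − (91.936 − 32.0721) / 3.31 = 1.76 km.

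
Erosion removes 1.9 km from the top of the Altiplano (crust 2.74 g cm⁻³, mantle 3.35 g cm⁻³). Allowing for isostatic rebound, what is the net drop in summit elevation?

Rebound u = e ρ_c/ρ_m = 1.9 km × 2.74/3.35 = 1.554 km.
Net surface drop = e − u = 1.9 km − 1.554 km = e (ρ_m − ρ_c)/ρ_m = 0.346 km.

0.346 km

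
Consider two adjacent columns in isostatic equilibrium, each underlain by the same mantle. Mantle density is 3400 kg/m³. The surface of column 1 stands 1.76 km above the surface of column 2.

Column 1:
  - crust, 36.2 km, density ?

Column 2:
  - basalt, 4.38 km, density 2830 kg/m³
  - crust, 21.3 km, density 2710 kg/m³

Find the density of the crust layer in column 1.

2760 kg/m³

Take the compensation level at the base of the deeper column (depth z_c below the surface of column 1) and equate Σ ρ_i t_i down to z_c; mantle fills any gap and the z_c terms cancel.
Column 1: 36.2×ρ + (z_c − 36.2)×3400
Column 2: 1.76×0 + 4.38×2830 + 21.3×2710 + (z_c − 1.76 − 25.68)×3400
The z_c×3400 term appears on both sides and cancels. Collect the known terms of each column as K = Σ(ρt)_known − 3400 × (depth of known layers): K_1 = 0 − 3400×36.2 = −123080; K_2 = 70118.4 − 3400×(1.76 + 25.68) = −23177.6.
Balance: K_1 + 36.2×ρ = K_2, so ρ = (K_2 − K_1)/36.2 = 99902.4/36.2 = 2760 kg/m³.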